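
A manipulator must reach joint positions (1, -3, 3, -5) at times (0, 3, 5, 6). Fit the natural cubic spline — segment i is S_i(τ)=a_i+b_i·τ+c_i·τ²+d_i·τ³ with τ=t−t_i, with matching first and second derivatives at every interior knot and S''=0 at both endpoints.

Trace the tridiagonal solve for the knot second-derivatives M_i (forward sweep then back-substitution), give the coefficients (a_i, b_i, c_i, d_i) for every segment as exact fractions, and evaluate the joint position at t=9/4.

  seg 0: a=1 b=-82/21 c=0 d=2/7
  seg 1: a=-3 b=80/21 c=18/7 d=-125/84
  seg 2: a=3 b=-79/21 c=-89/14 d=89/42
S(9/4) = -145/32

Δ: Δ0=-4/3, Δ1=3, Δ2=-8
row 1: diag=10, rhs=26; c'=1/5, d'=13/5
row 2: denom=6−2·1/5=28/5; d'=(-66−2·13/5)/(28/5)=-89/7
back: M2=-89/7
back: M1=13/5−1/5·-89/7=36/7
M: M0=0, M1=36/7, M2=-89/7, M3=0
seg 0: a=1, c=M0/2=0, d=(M1−M0)/(6·3)=2/7, b=Δ0−h0·(2M0+M1)/6=-82/21
seg 1: a=-3, c=M1/2=18/7, d=(M2−M1)/(6·2)=-125/84, b=Δ1−h1·(2M1+M2)/6=80/21
seg 2: a=3, c=M2/2=-89/14, d=(M3−M2)/(6·1)=89/42, b=Δ2−h2·(2M2+M3)/6=-79/21
t_q=9/4 → seg 0, τ=9/4; S=1+-82/21·τ+0·τ²+2/7·τ³=-145/32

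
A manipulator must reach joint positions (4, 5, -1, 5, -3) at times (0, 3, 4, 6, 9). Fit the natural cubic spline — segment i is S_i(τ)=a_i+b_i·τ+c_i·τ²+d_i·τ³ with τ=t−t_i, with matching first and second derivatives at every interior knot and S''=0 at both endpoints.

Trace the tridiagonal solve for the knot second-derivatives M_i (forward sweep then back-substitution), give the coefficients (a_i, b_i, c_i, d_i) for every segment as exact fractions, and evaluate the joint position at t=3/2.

  seg 0: a=4 b=757/219 c=0 d=-76/219
  seg 1: a=5 b=-1295/219 c=-228/73 d=665/219
  seg 2: a=-1 b=-668/219 c=437/73 d=-1297/876
  seg 3: a=5 b=685/219 c=-423/146 d=47/146
S(3/2) = 585/73

Δ: Δ0=1/3, Δ1=-6, Δ2=3, Δ3=-8/3
row 1: diag=8, rhs=-38; c'=1/8, d'=-19/4
row 2: denom=6−1·1/8=47/8; d'=(54−1·-19/4)/(47/8)=10
row 3: denom=10−2·16/47=438/47; d'=(-34−2·10)/(438/47)=-423/73
back: M3=-423/73
back: M2=10−16/47·-423/73=874/73
back: M1=-19/4−1/8·874/73=-456/73
M: M0=0, M1=-456/73, M2=874/73, M3=-423/73, M4=0
seg 0: a=4, c=M0/2=0, d=(M1−M0)/(6·3)=-76/219, b=Δ0−h0·(2M0+M1)/6=757/219
seg 1: a=5, c=M1/2=-228/73, d=(M2−M1)/(6·1)=665/219, b=Δ1−h1·(2M1+M2)/6=-1295/219
seg 2: a=-1, c=M2/2=437/73, d=(M3−M2)/(6·2)=-1297/876, b=Δ2−h2·(2M2+M3)/6=-668/219
seg 3: a=5, c=M3/2=-423/146, d=(M4−M3)/(6·3)=47/146, b=Δ3−h3·(2M3+M4)/6=685/219
t_q=3/2 → seg 0, τ=3/2; S=4+757/219·τ+0·τ²+-76/219·τ³=585/73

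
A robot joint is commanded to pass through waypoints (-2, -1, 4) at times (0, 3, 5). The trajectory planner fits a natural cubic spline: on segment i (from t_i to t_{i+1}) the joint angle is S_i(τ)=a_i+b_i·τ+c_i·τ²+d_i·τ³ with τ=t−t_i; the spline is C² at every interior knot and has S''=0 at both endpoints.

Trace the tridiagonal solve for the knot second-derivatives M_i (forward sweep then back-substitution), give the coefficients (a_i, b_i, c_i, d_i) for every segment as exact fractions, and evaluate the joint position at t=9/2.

Δ: Δ0=1/3, Δ1=5/2
row 1: diag=10, rhs=13; c'=1/5, d'=13/10
back: M1=13/10
M: M0=0, M1=13/10, M2=0
seg 0: a=-2, c=M0/2=0, d=(M1−M0)/(6·3)=13/180, b=Δ0−h0·(2M0+M1)/6=-19/60
seg 1: a=-1, c=M1/2=13/20, d=(M2−M1)/(6·2)=-13/120, b=Δ1−h1·(2M1+M2)/6=49/30
t_q=9/2 → seg 1, τ=3/2; S=-1+49/30·τ+13/20·τ²+-13/120·τ³=163/64

  seg 0: a=-2 b=-19/60 c=0 d=13/180
  seg 1: a=-1 b=49/30 c=13/20 d=-13/120
S(9/2) = 163/64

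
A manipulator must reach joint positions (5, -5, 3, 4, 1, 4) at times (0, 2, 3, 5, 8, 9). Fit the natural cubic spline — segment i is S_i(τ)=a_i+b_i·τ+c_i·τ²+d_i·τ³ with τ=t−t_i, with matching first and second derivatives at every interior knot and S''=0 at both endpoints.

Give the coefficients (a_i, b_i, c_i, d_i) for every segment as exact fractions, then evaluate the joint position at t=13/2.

  seg 0: a=5 b=-22678/2293 c=0 d=11213/9172
  seg 1: a=-5 b=10961/2293 c=33639/4586 d=-18873/4586
  seg 2: a=3 b=32581/4586 c=-11490/2293 d=1959/2293
  seg 3: a=4 b=-12323/4586 c=264/2293 d=2051/13758
  seg 4: a=1 b=4652/2293 c=6681/4586 d=-2227/4586
S(13/2) = 26839/36688

Δ: Δ0=-5, Δ1=8, Δ2=1/2, Δ3=-1, Δ4=3
row 1: diag=6, rhs=78; c'=1/6, d'=13
row 2: denom=6−1·1/6=35/6; d'=(-45−1·13)/(35/6)=-348/35
row 3: denom=10−2·12/35=326/35; d'=(-9−2·-348/35)/(326/35)=381/326
row 4: denom=8−3·105/326=2293/326; d'=(24−3·381/326)/(2293/326)=6681/2293
back: M4=6681/2293
back: M3=381/326−105/326·6681/2293=528/2293
back: M2=-348/35−12/35·528/2293=-22980/2293
back: M1=13−1/6·-22980/2293=33639/2293
M: M0=0, M1=33639/2293, M2=-22980/2293, M3=528/2293, M4=6681/2293, M5=0
seg 0: a=5, c=M0/2=0, d=(M1−M0)/(6·2)=11213/9172, b=Δ0−h0·(2M0+M1)/6=-22678/2293
seg 1: a=-5, c=M1/2=33639/4586, d=(M2−M1)/(6·1)=-18873/4586, b=Δ1−h1·(2M1+M2)/6=10961/2293
seg 2: a=3, c=M2/2=-11490/2293, d=(M3−M2)/(6·2)=1959/2293, b=Δ2−h2·(2M2+M3)/6=32581/4586
seg 3: a=4, c=M3/2=264/2293, d=(M4−M3)/(6·3)=2051/13758, b=Δ3−h3·(2M3+M4)/6=-12323/4586
seg 4: a=1, c=M4/2=6681/4586, d=(M5−M4)/(6·1)=-2227/4586, b=Δ4−h4·(2M4+M5)/6=4652/2293
t_q=13/2 → seg 3, τ=3/2; S=4+-12323/4586·τ+264/2293·τ²+2051/13758·τ³=26839/36688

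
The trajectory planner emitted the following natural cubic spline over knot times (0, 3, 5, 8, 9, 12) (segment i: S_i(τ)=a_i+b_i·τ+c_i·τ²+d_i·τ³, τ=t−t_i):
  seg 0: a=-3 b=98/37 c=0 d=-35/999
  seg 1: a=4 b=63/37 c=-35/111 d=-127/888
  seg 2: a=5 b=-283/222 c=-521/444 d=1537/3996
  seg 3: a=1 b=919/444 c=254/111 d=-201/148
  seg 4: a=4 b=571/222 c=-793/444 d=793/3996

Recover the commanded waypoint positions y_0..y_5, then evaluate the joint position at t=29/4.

y_0=-3 y_1=4 y_2=5 y_3=1 y_4=4 y_5=1
S(29/4) = 5423/9472

y_0 = S_0(0) = a_0 = -3
y_1 = S_1(0) = a_1 = 4
y_2 = S_2(0) = a_2 = 5
y_3 = S_3(0) = a_3 = 1
y_4 = S_4(0) = a_4 = 4
y_5 = S_4(3) = 1
t_q=29/4 is in segment 2 (τ=9/4); S_2(τ)=5423/9472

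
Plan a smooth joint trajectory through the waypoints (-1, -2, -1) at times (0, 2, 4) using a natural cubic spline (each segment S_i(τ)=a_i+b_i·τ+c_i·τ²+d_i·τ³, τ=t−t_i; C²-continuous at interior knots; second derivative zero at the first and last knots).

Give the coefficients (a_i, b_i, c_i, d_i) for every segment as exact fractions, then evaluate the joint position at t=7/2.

  seg 0: a=-1 b=-3/4 c=0 d=1/16
  seg 1: a=-2 b=0 c=3/8 d=-1/16
S(7/2) = -175/128

Δ: Δ0=-1/2, Δ1=1/2
row 1: diag=8, rhs=6; c'=1/4, d'=3/4
back: M1=3/4
M: M0=0, M1=3/4, M2=0
seg 0: a=-1, c=M0/2=0, d=(M1−M0)/(6·2)=1/16, b=Δ0−h0·(2M0+M1)/6=-3/4
seg 1: a=-2, c=M1/2=3/8, d=(M2−M1)/(6·2)=-1/16, b=Δ1−h1·(2M1+M2)/6=0
t_q=7/2 → seg 1, τ=3/2; S=-2+0·τ+3/8·τ²+-1/16·τ³=-175/128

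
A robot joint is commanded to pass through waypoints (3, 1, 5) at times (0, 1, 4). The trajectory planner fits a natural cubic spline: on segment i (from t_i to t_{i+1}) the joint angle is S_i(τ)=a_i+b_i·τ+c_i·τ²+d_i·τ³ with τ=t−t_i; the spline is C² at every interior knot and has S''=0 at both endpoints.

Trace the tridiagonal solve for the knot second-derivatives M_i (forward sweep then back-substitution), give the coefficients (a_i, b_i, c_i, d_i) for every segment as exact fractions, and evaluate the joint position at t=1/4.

  seg 0: a=3 b=-29/12 c=0 d=5/12
  seg 1: a=1 b=-7/6 c=5/4 d=-5/36
S(1/4) = 615/256

Δ: Δ0=-2, Δ1=4/3
row 1: diag=8, rhs=20; c'=3/8, d'=5/2
back: M1=5/2
M: M0=0, M1=5/2, M2=0
seg 0: a=3, c=M0/2=0, d=(M1−M0)/(6·1)=5/12, b=Δ0−h0·(2M0+M1)/6=-29/12
seg 1: a=1, c=M1/2=5/4, d=(M2−M1)/(6·3)=-5/36, b=Δ1−h1·(2M1+M2)/6=-7/6
t_q=1/4 → seg 0, τ=1/4; S=3+-29/12·τ+0·τ²+5/12·τ³=615/256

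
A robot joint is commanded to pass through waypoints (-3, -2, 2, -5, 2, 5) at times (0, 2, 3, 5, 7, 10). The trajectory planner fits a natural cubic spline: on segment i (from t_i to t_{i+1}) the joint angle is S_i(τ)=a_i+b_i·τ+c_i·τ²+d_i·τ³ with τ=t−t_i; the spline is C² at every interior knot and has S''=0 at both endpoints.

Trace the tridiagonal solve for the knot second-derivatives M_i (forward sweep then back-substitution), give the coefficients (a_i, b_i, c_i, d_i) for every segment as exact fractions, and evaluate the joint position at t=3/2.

  seg 0: a=-3 b=-1571/1210 c=0 d=272/605
  seg 1: a=-2 b=4957/1210 c=1632/605 d=-3381/1210
  seg 2: a=2 b=61/55 c=-6879/1210 d=8181/4840
  seg 3: a=-5 b=-1631/1210 c=2157/484 d=-4919/4840
  seg 4: a=2 b=2591/605 c=-993/605 d=331/1815
S(3/2) = -8301/2420

Δ: Δ0=1/2, Δ1=4, Δ2=-7/2, Δ3=7/2, Δ4=1
row 1: diag=6, rhs=21; c'=1/6, d'=7/2
row 2: denom=6−1·1/6=35/6; d'=(-45−1·7/2)/(35/6)=-291/35
row 3: denom=8−2·12/35=256/35; d'=(42−2·-291/35)/(256/35)=513/64
row 4: denom=10−2·35/128=605/64; d'=(-15−2·513/64)/(605/64)=-1986/605
back: M4=-1986/605
back: M3=513/64−35/128·-1986/605=2157/242
back: M2=-291/35−12/35·2157/242=-6879/605
back: M1=7/2−1/6·-6879/605=3264/605
M: M0=0, M1=3264/605, M2=-6879/605, M3=2157/242, M4=-1986/605, M5=0
seg 0: a=-3, c=M0/2=0, d=(M1−M0)/(6·2)=272/605, b=Δ0−h0·(2M0+M1)/6=-1571/1210
seg 1: a=-2, c=M1/2=1632/605, d=(M2−M1)/(6·1)=-3381/1210, b=Δ1−h1·(2M1+M2)/6=4957/1210
seg 2: a=2, c=M2/2=-6879/1210, d=(M3−M2)/(6·2)=8181/4840, b=Δ2−h2·(2M2+M3)/6=61/55
seg 3: a=-5, c=M3/2=2157/484, d=(M4−M3)/(6·2)=-4919/4840, b=Δ3−h3·(2M3+M4)/6=-1631/1210
seg 4: a=2, c=M4/2=-993/605, d=(M5−M4)/(6·3)=331/1815, b=Δ4−h4·(2M4+M5)/6=2591/605
t_q=3/2 → seg 0, τ=3/2; S=-3+-1571/1210·τ+0·τ²+272/605·τ³=-8301/2420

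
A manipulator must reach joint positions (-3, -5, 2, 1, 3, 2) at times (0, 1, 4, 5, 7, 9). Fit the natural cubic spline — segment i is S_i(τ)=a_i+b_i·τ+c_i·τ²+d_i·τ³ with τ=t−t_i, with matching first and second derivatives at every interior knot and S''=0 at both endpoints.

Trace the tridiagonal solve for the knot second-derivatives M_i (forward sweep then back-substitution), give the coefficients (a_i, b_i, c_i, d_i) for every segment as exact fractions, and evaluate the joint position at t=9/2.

Δ: Δ0=-2, Δ1=7/3, Δ2=-1, Δ3=1, Δ4=-1/2
row 1: diag=8, rhs=26; c'=3/8, d'=13/4
row 2: denom=8−3·3/8=55/8; d'=(-20−3·13/4)/(55/8)=-238/55
row 3: denom=6−1·8/55=322/55; d'=(12−1·-238/55)/(322/55)=449/161
row 4: denom=8−2·55/161=1178/161; d'=(-9−2·449/161)/(1178/161)=-2347/1178
back: M4=-2347/1178
back: M3=449/161−55/161·-2347/1178=4087/1178
back: M2=-238/55−8/55·4087/1178=-2846/589
back: M1=13/4−3/8·-2846/589=5963/1178
M: M0=0, M1=5963/1178, M2=-2846/589, M3=4087/1178, M4=-2347/1178, M5=0
seg 0: a=-3, c=M0/2=0, d=(M1−M0)/(6·1)=5963/7068, b=Δ0−h0·(2M0+M1)/6=-20099/7068
seg 1: a=-5, c=M1/2=5963/2356, d=(M2−M1)/(6·3)=-1295/2356, b=Δ1−h1·(2M1+M2)/6=-1105/3534
seg 2: a=2, c=M2/2=-1423/589, d=(M3−M2)/(6·1)=9779/7068, b=Δ2−h2·(2M2+M3)/6=229/7068
seg 3: a=1, c=M3/2=4087/2356, d=(M4−M3)/(6·2)=-3217/7068, b=Δ3−h3·(2M3+M4)/6=-2293/3534
seg 4: a=3, c=M4/2=-2347/2356, d=(M5−M4)/(6·2)=2347/14136, b=Δ4−h4·(2M4+M5)/6=2927/3534
t_q=9/2 → seg 2, τ=1/2; S=2+229/7068·τ+-1423/589·τ²+9779/7068·τ³=29877/18848

  seg 0: a=-3 b=-20099/7068 c=0 d=5963/7068
  seg 1: a=-5 b=-1105/3534 c=5963/2356 d=-1295/2356
  seg 2: a=2 b=229/7068 c=-1423/589 d=9779/7068
  seg 3: a=1 b=-2293/3534 c=4087/2356 d=-3217/7068
  seg 4: a=3 b=2927/3534 c=-2347/2356 d=2347/14136
S(9/2) = 29877/18848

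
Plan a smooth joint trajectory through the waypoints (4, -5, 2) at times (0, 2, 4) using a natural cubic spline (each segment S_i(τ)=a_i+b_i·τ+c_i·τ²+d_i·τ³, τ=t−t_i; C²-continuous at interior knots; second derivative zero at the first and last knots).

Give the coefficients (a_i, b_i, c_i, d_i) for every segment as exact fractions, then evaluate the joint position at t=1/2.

Δ: Δ0=-9/2, Δ1=7/2
row 1: diag=8, rhs=48; c'=1/4, d'=6
back: M1=6
M: M0=0, M1=6, M2=0
seg 0: a=4, c=M0/2=0, d=(M1−M0)/(6·2)=1/2, b=Δ0−h0·(2M0+M1)/6=-13/2
seg 1: a=-5, c=M1/2=3, d=(M2−M1)/(6·2)=-1/2, b=Δ1−h1·(2M1+M2)/6=-1/2
t_q=1/2 → seg 0, τ=1/2; S=4+-13/2·τ+0·τ²+1/2·τ³=13/16

  seg 0: a=4 b=-13/2 c=0 d=1/2
  seg 1: a=-5 b=-1/2 c=3 d=-1/2
S(1/2) = 13/16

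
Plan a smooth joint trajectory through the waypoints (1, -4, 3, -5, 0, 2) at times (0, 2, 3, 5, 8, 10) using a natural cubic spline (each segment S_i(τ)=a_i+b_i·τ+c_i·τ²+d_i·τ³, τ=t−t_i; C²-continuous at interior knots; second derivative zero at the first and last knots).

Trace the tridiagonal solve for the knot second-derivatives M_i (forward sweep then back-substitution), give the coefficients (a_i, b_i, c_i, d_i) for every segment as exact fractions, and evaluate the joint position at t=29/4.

Δ: Δ0=-5/2, Δ1=7, Δ2=-4, Δ3=5/3, Δ4=1
row 1: diag=6, rhs=57; c'=1/6, d'=19/2
row 2: denom=6−1·1/6=35/6; d'=(-66−1·19/2)/(35/6)=-453/35
row 3: denom=10−2·12/35=326/35; d'=(34−2·-453/35)/(326/35)=1048/163
row 4: denom=10−3·105/326=2945/326; d'=(-4−3·1048/163)/(2945/326)=-7592/2945
back: M4=-7592/2945
back: M3=1048/163−105/326·-7592/2945=4276/589
back: M2=-453/35−12/35·4276/589=-45447/2945
back: M1=19/2−1/6·-45447/2945=35552/2945
M: M0=0, M1=35552/2945, M2=-45447/2945, M3=4276/589, M4=-7592/2945, M5=0
seg 0: a=1, c=M0/2=0, d=(M1−M0)/(6·2)=8888/8835, b=Δ0−h0·(2M0+M1)/6=-115279/17670
seg 1: a=-4, c=M1/2=17776/2945, d=(M2−M1)/(6·1)=-80999/17670, b=Δ1−h1·(2M1+M2)/6=98033/17670
seg 2: a=3, c=M2/2=-45447/5890, d=(M3−M2)/(6·2)=66827/35340, b=Δ2−h2·(2M2+M3)/6=34174/8835
seg 3: a=-5, c=M3/2=2138/589, d=(M4−M3)/(6·3)=-14486/26505, b=Δ3−h3·(2M3+M4)/6=-38027/8835
seg 4: a=0, c=M4/2=-3796/2945, d=(M5−M4)/(6·2)=1898/8835, b=Δ4−h4·(2M4+M5)/6=24019/8835
t_q=29/4 → seg 3, τ=9/4; S=-5+-38027/8835·τ+2138/589·τ²+-14486/26505·τ³=-238751/94240

  seg 0: a=1 b=-115279/17670 c=0 d=8888/8835
  seg 1: a=-4 b=98033/17670 c=17776/2945 d=-80999/17670
  seg 2: a=3 b=34174/8835 c=-45447/5890 d=66827/35340
  seg 3: a=-5 b=-38027/8835 c=2138/589 d=-14486/26505
  seg 4: a=0 b=24019/8835 c=-3796/2945 d=1898/8835
S(29/4) = -238751/94240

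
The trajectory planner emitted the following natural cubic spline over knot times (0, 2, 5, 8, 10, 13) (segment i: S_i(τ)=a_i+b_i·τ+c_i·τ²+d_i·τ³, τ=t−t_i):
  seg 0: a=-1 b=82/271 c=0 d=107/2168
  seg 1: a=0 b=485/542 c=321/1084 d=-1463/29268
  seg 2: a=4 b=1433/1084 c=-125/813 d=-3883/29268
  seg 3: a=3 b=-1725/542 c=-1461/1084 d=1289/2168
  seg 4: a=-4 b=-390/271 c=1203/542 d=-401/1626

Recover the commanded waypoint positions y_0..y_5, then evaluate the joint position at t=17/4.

y_0 = S_0(0) = a_0 = -1
y_1 = S_1(0) = a_1 = 0
y_2 = S_2(0) = a_2 = 4
y_3 = S_3(0) = a_3 = 3
y_4 = S_4(0) = a_4 = -4
y_5 = S_4(3) = 5
t_q=17/4 is in segment 1 (τ=9/4); S_1(τ)=204183/69376

y_0=-1 y_1=0 y_2=4 y_3=3 y_4=-4 y_5=5
S(17/4) = 204183/69376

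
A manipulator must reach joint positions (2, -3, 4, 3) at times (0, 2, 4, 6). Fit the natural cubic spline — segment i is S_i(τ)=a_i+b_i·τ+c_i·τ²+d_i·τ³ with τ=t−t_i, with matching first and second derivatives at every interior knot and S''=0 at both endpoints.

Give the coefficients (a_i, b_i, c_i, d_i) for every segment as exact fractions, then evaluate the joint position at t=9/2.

  seg 0: a=2 b=-131/30 c=0 d=7/15
  seg 1: a=-3 b=37/30 c=14/5 d=-5/6
  seg 2: a=4 b=73/30 c=-11/5 d=11/30
S(9/2) = 377/80

Δ: Δ0=-5/2, Δ1=7/2, Δ2=-1/2
row 1: diag=8, rhs=36; c'=1/4, d'=9/2
row 2: denom=8−2·1/4=15/2; d'=(-24−2·9/2)/(15/2)=-22/5
back: M2=-22/5
back: M1=9/2−1/4·-22/5=28/5
M: M0=0, M1=28/5, M2=-22/5, M3=0
seg 0: a=2, c=M0/2=0, d=(M1−M0)/(6·2)=7/15, b=Δ0−h0·(2M0+M1)/6=-131/30
seg 1: a=-3, c=M1/2=14/5, d=(M2−M1)/(6·2)=-5/6, b=Δ1−h1·(2M1+M2)/6=37/30
seg 2: a=4, c=M2/2=-11/5, d=(M3−M2)/(6·2)=11/30, b=Δ2−h2·(2M2+M3)/6=73/30
t_q=9/2 → seg 2, τ=1/2; S=4+73/30·τ+-11/5·τ²+11/30·τ³=377/80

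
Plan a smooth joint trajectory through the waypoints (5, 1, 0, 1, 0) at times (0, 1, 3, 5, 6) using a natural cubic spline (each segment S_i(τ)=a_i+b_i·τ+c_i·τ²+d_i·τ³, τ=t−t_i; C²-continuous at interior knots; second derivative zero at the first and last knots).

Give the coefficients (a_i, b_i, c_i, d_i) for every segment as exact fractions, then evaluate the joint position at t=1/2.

Δ: Δ0=-4, Δ1=-1/2, Δ2=1/2, Δ3=-1
row 1: diag=6, rhs=21; c'=1/3, d'=7/2
row 2: denom=8−2·1/3=22/3; d'=(6−2·7/2)/(22/3)=-3/22
row 3: denom=6−2·3/11=60/11; d'=(-9−2·-3/22)/(60/11)=-8/5
back: M3=-8/5
back: M2=-3/22−3/11·-8/5=3/10
back: M1=7/2−1/3·3/10=17/5
M: M0=0, M1=17/5, M2=3/10, M3=-8/5, M4=0
seg 0: a=5, c=M0/2=0, d=(M1−M0)/(6·1)=17/30, b=Δ0−h0·(2M0+M1)/6=-137/30
seg 1: a=1, c=M1/2=17/10, d=(M2−M1)/(6·2)=-31/120, b=Δ1−h1·(2M1+M2)/6=-43/15
seg 2: a=0, c=M2/2=3/20, d=(M3−M2)/(6·2)=-19/120, b=Δ2−h2·(2M2+M3)/6=5/6
seg 3: a=1, c=M3/2=-4/5, d=(M4−M3)/(6·1)=4/15, b=Δ3−h3·(2M3+M4)/6=-7/15
t_q=1/2 → seg 0, τ=1/2; S=5+-137/30·τ+0·τ²+17/30·τ³=223/80

  seg 0: a=5 b=-137/30 c=0 d=17/30
  seg 1: a=1 b=-43/15 c=17/10 d=-31/120
  seg 2: a=0 b=5/6 c=3/20 d=-19/120
  seg 3: a=1 b=-7/15 c=-4/5 d=4/15
S(1/2) = 223/80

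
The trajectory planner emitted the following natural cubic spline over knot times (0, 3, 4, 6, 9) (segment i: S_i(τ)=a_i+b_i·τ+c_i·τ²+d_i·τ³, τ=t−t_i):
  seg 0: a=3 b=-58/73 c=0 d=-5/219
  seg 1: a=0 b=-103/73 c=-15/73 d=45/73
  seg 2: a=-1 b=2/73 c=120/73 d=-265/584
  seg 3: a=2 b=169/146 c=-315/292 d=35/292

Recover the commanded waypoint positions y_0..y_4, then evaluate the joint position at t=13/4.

y_0=3 y_1=0 y_2=-1 y_3=2 y_4=-1
S(13/4) = -1663/4672

y_0 = S_0(0) = a_0 = 3
y_1 = S_1(0) = a_1 = 0
y_2 = S_2(0) = a_2 = -1
y_3 = S_3(0) = a_3 = 2
y_4 = S_3(3) = -1
t_q=13/4 is in segment 1 (τ=1/4); S_1(τ)=-1663/4672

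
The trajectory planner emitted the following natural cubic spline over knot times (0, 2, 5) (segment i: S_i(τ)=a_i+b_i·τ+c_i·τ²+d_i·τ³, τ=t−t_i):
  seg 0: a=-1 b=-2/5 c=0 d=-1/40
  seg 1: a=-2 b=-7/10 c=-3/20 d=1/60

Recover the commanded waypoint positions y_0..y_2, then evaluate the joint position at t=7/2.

y_0=-1 y_1=-2 y_2=-5
S(7/2) = -533/160

y_0 = S_0(0) = a_0 = -1
y_1 = S_1(0) = a_1 = -2
y_2 = S_1(3) = -5
t_q=7/2 is in segment 1 (τ=3/2); S_1(τ)=-533/160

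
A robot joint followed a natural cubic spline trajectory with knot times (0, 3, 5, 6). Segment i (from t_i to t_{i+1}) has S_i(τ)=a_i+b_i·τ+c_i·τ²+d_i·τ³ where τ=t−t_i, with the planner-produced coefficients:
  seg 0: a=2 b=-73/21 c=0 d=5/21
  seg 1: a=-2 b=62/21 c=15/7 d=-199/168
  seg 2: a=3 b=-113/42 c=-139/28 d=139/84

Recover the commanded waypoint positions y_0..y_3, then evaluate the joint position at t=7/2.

y_0 = S_0(0) = a_0 = 2
y_1 = S_1(0) = a_1 = -2
y_2 = S_2(0) = a_2 = 3
y_3 = S_2(1) = -3
t_q=7/2 is in segment 1 (τ=1/2); S_1(τ)=-61/448

y_0=2 y_1=-2 y_2=3 y_3=-3
S(7/2) = -61/448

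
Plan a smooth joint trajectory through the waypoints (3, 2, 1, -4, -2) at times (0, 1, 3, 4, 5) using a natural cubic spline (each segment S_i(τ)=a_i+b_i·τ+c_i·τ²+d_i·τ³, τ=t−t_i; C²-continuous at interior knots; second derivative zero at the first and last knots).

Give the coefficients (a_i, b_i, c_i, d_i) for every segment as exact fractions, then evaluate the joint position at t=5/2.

Δ: Δ0=-1, Δ1=-1/2, Δ2=-5, Δ3=2
row 1: diag=6, rhs=3; c'=1/3, d'=1/2
row 2: denom=6−2·1/3=16/3; d'=(-27−2·1/2)/(16/3)=-21/4
row 3: denom=4−1·3/16=61/16; d'=(42−1·-21/4)/(61/16)=756/61
back: M3=756/61
back: M2=-21/4−3/16·756/61=-462/61
back: M1=1/2−1/3·-462/61=369/122
M: M0=0, M1=369/122, M2=-462/61, M3=756/61, M4=0
seg 0: a=3, c=M0/2=0, d=(M1−M0)/(6·1)=123/244, b=Δ0−h0·(2M0+M1)/6=-367/244
seg 1: a=2, c=M1/2=369/244, d=(M2−M1)/(6·2)=-431/488, b=Δ1−h1·(2M1+M2)/6=1/122
seg 2: a=1, c=M2/2=-231/61, d=(M3−M2)/(6·1)=203/61, b=Δ2−h2·(2M2+M3)/6=-277/61
seg 3: a=-4, c=M3/2=378/61, d=(M4−M3)/(6·1)=-126/61, b=Δ3−h3·(2M3+M4)/6=-130/61
t_q=5/2 → seg 1, τ=3/2; S=2+1/122·τ+369/244·τ²+-431/488·τ³=9503/3904

  seg 0: a=3 b=-367/244 c=0 d=123/244
  seg 1: a=2 b=1/122 c=369/244 d=-431/488
  seg 2: a=1 b=-277/61 c=-231/61 d=203/61
  seg 3: a=-4 b=-130/61 c=378/61 d=-126/61
S(5/2) = 9503/3904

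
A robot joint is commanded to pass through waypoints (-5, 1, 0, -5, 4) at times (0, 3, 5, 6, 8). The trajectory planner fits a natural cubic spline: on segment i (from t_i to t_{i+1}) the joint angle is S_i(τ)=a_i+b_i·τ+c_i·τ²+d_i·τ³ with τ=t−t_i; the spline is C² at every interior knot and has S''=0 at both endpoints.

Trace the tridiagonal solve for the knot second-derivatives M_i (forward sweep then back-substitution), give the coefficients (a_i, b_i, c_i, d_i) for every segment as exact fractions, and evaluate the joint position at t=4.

Δ: Δ0=2, Δ1=-1/2, Δ2=-5, Δ3=9/2
row 1: diag=10, rhs=-15; c'=1/5, d'=-3/2
row 2: denom=6−2·1/5=28/5; d'=(-27−2·-3/2)/(28/5)=-30/7
row 3: denom=6−1·5/28=163/28; d'=(57−1·-30/7)/(163/28)=1716/163
back: M3=1716/163
back: M2=-30/7−5/28·1716/163=-1005/163
back: M1=-3/2−1/5·-1005/163=-87/326
M: M0=0, M1=-87/326, M2=-1005/163, M3=1716/163, M4=0
seg 0: a=-5, c=M0/2=0, d=(M1−M0)/(6·3)=-29/1956, b=Δ0−h0·(2M0+M1)/6=1391/652
seg 1: a=1, c=M1/2=-87/652, d=(M2−M1)/(6·2)=-641/1304, b=Δ1−h1·(2M1+M2)/6=565/326
seg 2: a=0, c=M2/2=-1005/326, d=(M3−M2)/(6·1)=907/326, b=Δ2−h2·(2M2+M3)/6=-766/163
seg 3: a=-5, c=M3/2=858/163, d=(M4−M3)/(6·2)=-143/163, b=Δ3−h3·(2M3+M4)/6=-821/326
t_q=4 → seg 1, τ=1; S=1+565/326·τ+-87/652·τ²+-641/1304·τ³=2749/1304

  seg 0: a=-5 b=1391/652 c=0 d=-29/1956
  seg 1: a=1 b=565/326 c=-87/652 d=-641/1304
  seg 2: a=0 b=-766/163 c=-1005/326 d=907/326
  seg 3: a=-5 b=-821/326 c=858/163 d=-143/163
S(4) = 2749/1304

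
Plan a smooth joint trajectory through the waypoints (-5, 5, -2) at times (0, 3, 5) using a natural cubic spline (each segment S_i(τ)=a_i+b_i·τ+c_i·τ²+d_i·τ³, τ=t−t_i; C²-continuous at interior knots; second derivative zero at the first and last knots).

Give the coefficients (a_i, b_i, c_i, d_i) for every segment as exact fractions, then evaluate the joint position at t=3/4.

  seg 0: a=-5 b=323/60 c=0 d=-41/180
  seg 1: a=5 b=-23/30 c=-41/20 d=41/120
S(3/4) = -271/256

Δ: Δ0=10/3, Δ1=-7/2
row 1: diag=10, rhs=-41; c'=1/5, d'=-41/10
back: M1=-41/10
M: M0=0, M1=-41/10, M2=0
seg 0: a=-5, c=M0/2=0, d=(M1−M0)/(6·3)=-41/180, b=Δ0−h0·(2M0+M1)/6=323/60
seg 1: a=5, c=M1/2=-41/20, d=(M2−M1)/(6·2)=41/120, b=Δ1−h1·(2M1+M2)/6=-23/30
t_q=3/4 → seg 0, τ=3/4; S=-5+323/60·τ+0·τ²+-41/180·τ³=-271/256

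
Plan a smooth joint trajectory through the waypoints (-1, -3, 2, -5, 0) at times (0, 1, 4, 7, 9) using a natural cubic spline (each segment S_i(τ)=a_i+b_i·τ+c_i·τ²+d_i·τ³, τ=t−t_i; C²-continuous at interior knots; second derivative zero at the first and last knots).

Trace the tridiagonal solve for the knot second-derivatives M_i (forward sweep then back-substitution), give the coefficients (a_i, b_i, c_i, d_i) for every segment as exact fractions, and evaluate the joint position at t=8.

Δ: Δ0=-2, Δ1=5/3, Δ2=-7/3, Δ3=5/2
row 1: diag=8, rhs=22; c'=3/8, d'=11/4
row 2: denom=12−3·3/8=87/8; d'=(-24−3·11/4)/(87/8)=-86/29
row 3: denom=10−3·8/29=266/29; d'=(29−3·-86/29)/(266/29)=157/38
back: M3=157/38
back: M2=-86/29−8/29·157/38=-78/19
back: M1=11/4−3/8·-78/19=163/38
M: M0=0, M1=163/38, M2=-78/19, M3=157/38, M4=0
seg 0: a=-1, c=M0/2=0, d=(M1−M0)/(6·1)=163/228, b=Δ0−h0·(2M0+M1)/6=-619/228
seg 1: a=-3, c=M1/2=163/76, d=(M2−M1)/(6·3)=-319/684, b=Δ1−h1·(2M1+M2)/6=-65/114
seg 2: a=2, c=M2/2=-39/19, d=(M3−M2)/(6·3)=313/684, b=Δ2−h2·(2M2+M3)/6=-67/228
seg 3: a=-5, c=M3/2=157/76, d=(M4−M3)/(6·2)=-157/456, b=Δ3−h3·(2M3+M4)/6=-29/114
t_q=8 → seg 3, τ=1; S=-5+-29/114·τ+157/76·τ²+-157/456·τ³=-537/152

  seg 0: a=-1 b=-619/228 c=0 d=163/228
  seg 1: a=-3 b=-65/114 c=163/76 d=-319/684
  seg 2: a=2 b=-67/228 c=-39/19 d=313/684
  seg 3: a=-5 b=-29/114 c=157/76 d=-157/456
S(8) = -537/152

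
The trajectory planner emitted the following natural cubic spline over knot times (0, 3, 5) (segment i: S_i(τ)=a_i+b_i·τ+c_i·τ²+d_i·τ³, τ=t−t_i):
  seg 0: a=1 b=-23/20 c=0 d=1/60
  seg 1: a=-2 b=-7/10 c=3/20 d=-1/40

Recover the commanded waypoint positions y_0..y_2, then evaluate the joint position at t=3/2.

y_0=1 y_1=-2 y_2=-3
S(3/2) = -107/160

y_0 = S_0(0) = a_0 = 1
y_1 = S_1(0) = a_1 = -2
y_2 = S_1(2) = -3
t_q=3/2 is in segment 0 (τ=3/2); S_0(τ)=-107/160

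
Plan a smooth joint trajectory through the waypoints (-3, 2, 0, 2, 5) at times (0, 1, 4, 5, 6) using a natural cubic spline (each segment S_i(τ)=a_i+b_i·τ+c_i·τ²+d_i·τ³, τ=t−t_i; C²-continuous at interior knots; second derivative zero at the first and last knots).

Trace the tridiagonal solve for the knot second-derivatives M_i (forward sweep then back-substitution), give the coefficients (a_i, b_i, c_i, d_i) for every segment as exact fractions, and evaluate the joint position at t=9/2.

  seg 0: a=-3 b=1897/318 c=0 d=-307/318
  seg 1: a=2 b=488/159 c=-307/106 d=175/318
  seg 2: a=0 b=175/318 c=109/53 d=-193/318
  seg 3: a=2 b=452/159 c=25/106 d=-25/318
S(9/2) = 605/848

Δ: Δ0=5, Δ1=-2/3, Δ2=2, Δ3=3
row 1: diag=8, rhs=-34; c'=3/8, d'=-17/4
row 2: denom=8−3·3/8=55/8; d'=(16−3·-17/4)/(55/8)=46/11
row 3: denom=4−1·8/55=212/55; d'=(6−1·46/11)/(212/55)=25/53
back: M3=25/53
back: M2=46/11−8/55·25/53=218/53
back: M1=-17/4−3/8·218/53=-307/53
M: M0=0, M1=-307/53, M2=218/53, M3=25/53, M4=0
seg 0: a=-3, c=M0/2=0, d=(M1−M0)/(6·1)=-307/318, b=Δ0−h0·(2M0+M1)/6=1897/318
seg 1: a=2, c=M1/2=-307/106, d=(M2−M1)/(6·3)=175/318, b=Δ1−h1·(2M1+M2)/6=488/159
seg 2: a=0, c=M2/2=109/53, d=(M3−M2)/(6·1)=-193/318, b=Δ2−h2·(2M2+M3)/6=175/318
seg 3: a=2, c=M3/2=25/106, d=(M4−M3)/(6·1)=-25/318, b=Δ3−h3·(2M3+M4)/6=452/159
t_q=9/2 → seg 2, τ=1/2; S=0+175/318·τ+109/53·τ²+-193/318·τ³=605/848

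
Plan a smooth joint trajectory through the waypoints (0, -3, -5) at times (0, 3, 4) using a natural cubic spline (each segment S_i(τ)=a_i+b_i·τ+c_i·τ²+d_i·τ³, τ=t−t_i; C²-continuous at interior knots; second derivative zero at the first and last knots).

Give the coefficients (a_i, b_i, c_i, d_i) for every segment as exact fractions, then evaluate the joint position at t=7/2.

Δ: Δ0=-1, Δ1=-2
row 1: diag=8, rhs=-6; c'=1/8, d'=-3/4
back: M1=-3/4
M: M0=0, M1=-3/4, M2=0
seg 0: a=0, c=M0/2=0, d=(M1−M0)/(6·3)=-1/24, b=Δ0−h0·(2M0+M1)/6=-5/8
seg 1: a=-3, c=M1/2=-3/8, d=(M2−M1)/(6·1)=1/8, b=Δ1−h1·(2M1+M2)/6=-7/4
t_q=7/2 → seg 1, τ=1/2; S=-3+-7/4·τ+-3/8·τ²+1/8·τ³=-253/64

  seg 0: a=0 b=-5/8 c=0 d=-1/24
  seg 1: a=-3 b=-7/4 c=-3/8 d=1/8
S(7/2) = -253/64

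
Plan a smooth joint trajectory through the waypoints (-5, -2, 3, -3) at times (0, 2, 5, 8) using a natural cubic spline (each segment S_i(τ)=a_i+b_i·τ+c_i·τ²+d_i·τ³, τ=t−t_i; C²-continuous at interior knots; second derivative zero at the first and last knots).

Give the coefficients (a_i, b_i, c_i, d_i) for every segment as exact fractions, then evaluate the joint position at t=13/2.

Δ: Δ0=3/2, Δ1=5/3, Δ2=-2
row 1: diag=10, rhs=1; c'=3/10, d'=1/10
row 2: denom=12−3·3/10=111/10; d'=(-22−3·1/10)/(111/10)=-223/111
back: M2=-223/111
back: M1=1/10−3/10·-223/111=26/37
M: M0=0, M1=26/37, M2=-223/111, M3=0
seg 0: a=-5, c=M0/2=0, d=(M1−M0)/(6·2)=13/222, b=Δ0−h0·(2M0+M1)/6=281/222
seg 1: a=-2, c=M1/2=13/37, d=(M2−M1)/(6·3)=-301/1998, b=Δ1−h1·(2M1+M2)/6=437/222
seg 2: a=3, c=M2/2=-223/222, d=(M3−M2)/(6·3)=223/1998, b=Δ2−h2·(2M2+M3)/6=1/111
t_q=13/2 → seg 2, τ=3/2; S=3+1/111·τ+-223/222·τ²+223/1998·τ³=669/592

  seg 0: a=-5 b=281/222 c=0 d=13/222
  seg 1: a=-2 b=437/222 c=13/37 d=-301/1998
  seg 2: a=3 b=1/111 c=-223/222 d=223/1998
S(13/2) = 669/592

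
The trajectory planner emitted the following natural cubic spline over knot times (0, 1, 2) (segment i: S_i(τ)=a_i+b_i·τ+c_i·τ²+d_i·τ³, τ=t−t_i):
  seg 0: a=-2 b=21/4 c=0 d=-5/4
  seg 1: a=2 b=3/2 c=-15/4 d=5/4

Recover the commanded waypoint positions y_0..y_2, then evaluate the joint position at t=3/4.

y_0=-2 y_1=2 y_2=1
S(3/4) = 361/256

y_0 = S_0(0) = a_0 = -2
y_1 = S_1(0) = a_1 = 2
y_2 = S_1(1) = 1
t_q=3/4 is in segment 0 (τ=3/4); S_0(τ)=361/256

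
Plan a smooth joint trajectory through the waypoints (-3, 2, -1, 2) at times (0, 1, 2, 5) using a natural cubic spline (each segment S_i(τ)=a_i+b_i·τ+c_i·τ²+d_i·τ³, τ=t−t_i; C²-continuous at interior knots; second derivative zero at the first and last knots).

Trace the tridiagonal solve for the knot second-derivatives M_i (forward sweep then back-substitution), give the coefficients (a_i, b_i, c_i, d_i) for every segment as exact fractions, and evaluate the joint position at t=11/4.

  seg 0: a=-3 b=223/31 c=0 d=-68/31
  seg 1: a=2 b=19/31 c=-204/31 d=92/31
  seg 2: a=-1 b=-113/31 c=72/31 d=-8/31
S(11/4) = -629/248

Δ: Δ0=5, Δ1=-3, Δ2=1
row 1: diag=4, rhs=-48; c'=1/4, d'=-12
row 2: denom=8−1·1/4=31/4; d'=(24−1·-12)/(31/4)=144/31
back: M2=144/31
back: M1=-12−1/4·144/31=-408/31
M: M0=0, M1=-408/31, M2=144/31, M3=0
seg 0: a=-3, c=M0/2=0, d=(M1−M0)/(6·1)=-68/31, b=Δ0−h0·(2M0+M1)/6=223/31
seg 1: a=2, c=M1/2=-204/31, d=(M2−M1)/(6·1)=92/31, b=Δ1−h1·(2M1+M2)/6=19/31
seg 2: a=-1, c=M2/2=72/31, d=(M3−M2)/(6·3)=-8/31, b=Δ2−h2·(2M2+M3)/6=-113/31
t_q=11/4 → seg 2, τ=3/4; S=-1+-113/31·τ+72/31·τ²+-8/31·τ³=-629/248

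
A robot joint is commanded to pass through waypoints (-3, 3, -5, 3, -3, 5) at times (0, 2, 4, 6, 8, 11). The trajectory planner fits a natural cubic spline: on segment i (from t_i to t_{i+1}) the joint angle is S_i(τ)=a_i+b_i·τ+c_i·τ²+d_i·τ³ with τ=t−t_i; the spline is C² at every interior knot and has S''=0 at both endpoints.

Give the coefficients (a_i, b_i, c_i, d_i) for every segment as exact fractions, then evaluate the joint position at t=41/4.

Δ: Δ0=3, Δ1=-4, Δ2=4, Δ3=-3, Δ4=8/3
row 1: diag=8, rhs=-42; c'=1/4, d'=-21/4
row 2: denom=8−2·1/4=15/2; d'=(48−2·-21/4)/(15/2)=39/5
row 3: denom=8−2·4/15=112/15; d'=(-42−2·39/5)/(112/15)=-54/7
row 4: denom=10−2·15/56=265/28; d'=(34−2·-54/7)/(265/28)=1384/265
back: M4=1384/265
back: M3=-54/7−15/56·1384/265=-483/53
back: M2=39/5−4/15·-483/53=2711/265
back: M1=-21/4−1/4·2711/265=-2069/265
M: M0=0, M1=-2069/265, M2=2711/265, M3=-483/53, M4=1384/265, M5=0
seg 0: a=-3, c=M0/2=0, d=(M1−M0)/(6·2)=-2069/3180, b=Δ0−h0·(2M0+M1)/6=4454/795
seg 1: a=3, c=M1/2=-2069/530, d=(M2−M1)/(6·2)=239/159, b=Δ1−h1·(2M1+M2)/6=-1753/795
seg 2: a=-5, c=M2/2=2711/530, d=(M3−M2)/(6·2)=-2563/1590, b=Δ2−h2·(2M2+M3)/6=173/795
seg 3: a=3, c=M3/2=-483/106, d=(M4−M3)/(6·2)=3799/3180, b=Δ3−h3·(2M3+M4)/6=1061/795
seg 4: a=-3, c=M4/2=692/265, d=(M5−M4)/(6·3)=-692/2385, b=Δ4−h4·(2M4+M5)/6=-2032/795
t_q=41/4 → seg 4, τ=9/4; S=-3+-2032/795·τ+692/265·τ²+-692/2385·τ³=987/848

  seg 0: a=-3 b=4454/795 c=0 d=-2069/3180
  seg 1: a=3 b=-1753/795 c=-2069/530 d=239/159
  seg 2: a=-5 b=173/795 c=2711/530 d=-2563/1590
  seg 3: a=3 b=1061/795 c=-483/106 d=3799/3180
  seg 4: a=-3 b=-2032/795 c=692/265 d=-692/2385
S(41/4) = 987/848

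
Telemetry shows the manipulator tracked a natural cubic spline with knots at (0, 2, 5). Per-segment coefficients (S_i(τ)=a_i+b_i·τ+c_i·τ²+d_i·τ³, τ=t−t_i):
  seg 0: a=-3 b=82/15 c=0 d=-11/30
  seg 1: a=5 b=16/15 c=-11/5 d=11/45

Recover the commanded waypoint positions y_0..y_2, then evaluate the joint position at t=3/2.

y_0=-3 y_1=5 y_2=-5
S(3/2) = 317/80

y_0 = S_0(0) = a_0 = -3
y_1 = S_1(0) = a_1 = 5
y_2 = S_1(3) = -5
t_q=3/2 is in segment 0 (τ=3/2); S_0(τ)=317/80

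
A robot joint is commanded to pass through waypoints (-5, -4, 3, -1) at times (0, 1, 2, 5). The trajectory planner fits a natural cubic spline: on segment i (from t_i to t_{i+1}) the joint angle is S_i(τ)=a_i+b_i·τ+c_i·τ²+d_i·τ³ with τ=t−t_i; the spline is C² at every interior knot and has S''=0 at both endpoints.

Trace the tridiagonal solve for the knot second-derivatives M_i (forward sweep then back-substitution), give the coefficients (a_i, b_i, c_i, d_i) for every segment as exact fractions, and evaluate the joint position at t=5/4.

  seg 0: a=-5 b=-76/93 c=0 d=169/93
  seg 1: a=-4 b=431/93 c=169/31 d=-287/93
  seg 2: a=3 b=584/93 c=-118/31 d=118/279
S(5/4) = -5057/1984

Δ: Δ0=1, Δ1=7, Δ2=-4/3
row 1: diag=4, rhs=36; c'=1/4, d'=9
row 2: denom=8−1·1/4=31/4; d'=(-50−1·9)/(31/4)=-236/31
back: M2=-236/31
back: M1=9−1/4·-236/31=338/31
M: M0=0, M1=338/31, M2=-236/31, M3=0
seg 0: a=-5, c=M0/2=0, d=(M1−M0)/(6·1)=169/93, b=Δ0−h0·(2M0+M1)/6=-76/93
seg 1: a=-4, c=M1/2=169/31, d=(M2−M1)/(6·1)=-287/93, b=Δ1−h1·(2M1+M2)/6=431/93
seg 2: a=3, c=M2/2=-118/31, d=(M3−M2)/(6·3)=118/279, b=Δ2−h2·(2M2+M3)/6=584/93
t_q=5/4 → seg 1, τ=1/4; S=-4+431/93·τ+169/31·τ²+-287/93·τ³=-5057/1984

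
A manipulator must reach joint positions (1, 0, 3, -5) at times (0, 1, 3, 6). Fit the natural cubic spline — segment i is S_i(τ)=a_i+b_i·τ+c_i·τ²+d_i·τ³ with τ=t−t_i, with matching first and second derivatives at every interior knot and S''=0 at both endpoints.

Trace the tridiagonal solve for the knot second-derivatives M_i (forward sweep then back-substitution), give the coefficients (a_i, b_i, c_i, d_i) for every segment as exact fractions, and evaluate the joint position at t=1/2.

Δ: Δ0=-1, Δ1=3/2, Δ2=-8/3
row 1: diag=6, rhs=15; c'=1/3, d'=5/2
row 2: denom=10−2·1/3=28/3; d'=(-25−2·5/2)/(28/3)=-45/14
back: M2=-45/14
back: M1=5/2−1/3·-45/14=25/7
M: M0=0, M1=25/7, M2=-45/14, M3=0
seg 0: a=1, c=M0/2=0, d=(M1−M0)/(6·1)=25/42, b=Δ0−h0·(2M0+M1)/6=-67/42
seg 1: a=0, c=M1/2=25/14, d=(M2−M1)/(6·2)=-95/168, b=Δ1−h1·(2M1+M2)/6=4/21
seg 2: a=3, c=M2/2=-45/28, d=(M3−M2)/(6·3)=5/28, b=Δ2−h2·(2M2+M3)/6=23/42
t_q=1/2 → seg 0, τ=1/2; S=1+-67/42·τ+0·τ²+25/42·τ³=31/112

  seg 0: a=1 b=-67/42 c=0 d=25/42
  seg 1: a=0 b=4/21 c=25/14 d=-95/168
  seg 2: a=3 b=23/42 c=-45/28 d=5/28
S(1/2) = 31/112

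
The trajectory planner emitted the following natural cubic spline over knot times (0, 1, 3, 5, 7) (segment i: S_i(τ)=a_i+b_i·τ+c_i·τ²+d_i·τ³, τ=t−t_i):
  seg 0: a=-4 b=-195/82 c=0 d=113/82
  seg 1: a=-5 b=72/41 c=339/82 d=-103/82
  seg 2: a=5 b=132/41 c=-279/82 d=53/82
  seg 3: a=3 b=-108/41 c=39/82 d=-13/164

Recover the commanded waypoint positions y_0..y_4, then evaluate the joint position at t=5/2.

y_0=-4 y_1=-5 y_2=5 y_3=3 y_4=-1
S(5/2) = 1769/656

y_0 = S_0(0) = a_0 = -4
y_1 = S_1(0) = a_1 = -5
y_2 = S_2(0) = a_2 = 5
y_3 = S_3(0) = a_3 = 3
y_4 = S_3(2) = -1
t_q=5/2 is in segment 1 (τ=3/2); S_1(τ)=1769/656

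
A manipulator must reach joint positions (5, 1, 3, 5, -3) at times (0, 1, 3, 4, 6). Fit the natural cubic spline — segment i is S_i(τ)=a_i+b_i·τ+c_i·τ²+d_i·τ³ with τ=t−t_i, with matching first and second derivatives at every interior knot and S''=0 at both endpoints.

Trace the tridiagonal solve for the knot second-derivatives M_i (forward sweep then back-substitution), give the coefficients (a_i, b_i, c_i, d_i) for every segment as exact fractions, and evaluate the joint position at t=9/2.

Δ: Δ0=-4, Δ1=1, Δ2=2, Δ3=-4
row 1: diag=6, rhs=30; c'=1/3, d'=5
row 2: denom=6−2·1/3=16/3; d'=(6−2·5)/(16/3)=-3/4
row 3: denom=6−1·3/16=93/16; d'=(-36−1·-3/4)/(93/16)=-188/31
back: M3=-188/31
back: M2=-3/4−3/16·-188/31=12/31
back: M1=5−1/3·12/31=151/31
M: M0=0, M1=151/31, M2=12/31, M3=-188/31, M4=0
seg 0: a=5, c=M0/2=0, d=(M1−M0)/(6·1)=151/186, b=Δ0−h0·(2M0+M1)/6=-895/186
seg 1: a=1, c=M1/2=151/62, d=(M2−M1)/(6·2)=-139/372, b=Δ1−h1·(2M1+M2)/6=-221/93
seg 2: a=3, c=M2/2=6/31, d=(M3−M2)/(6·1)=-100/93, b=Δ2−h2·(2M2+M3)/6=268/93
seg 3: a=5, c=M3/2=-94/31, d=(M4−M3)/(6·2)=47/93, b=Δ3−h3·(2M3+M4)/6=4/93
t_q=9/2 → seg 3, τ=1/2; S=5+4/93·τ+-94/31·τ²+47/93·τ³=1073/248

  seg 0: a=5 b=-895/186 c=0 d=151/186
  seg 1: a=1 b=-221/93 c=151/62 d=-139/372
  seg 2: a=3 b=268/93 c=6/31 d=-100/93
  seg 3: a=5 b=4/93 c=-94/31 d=47/93
S(9/2) = 1073/248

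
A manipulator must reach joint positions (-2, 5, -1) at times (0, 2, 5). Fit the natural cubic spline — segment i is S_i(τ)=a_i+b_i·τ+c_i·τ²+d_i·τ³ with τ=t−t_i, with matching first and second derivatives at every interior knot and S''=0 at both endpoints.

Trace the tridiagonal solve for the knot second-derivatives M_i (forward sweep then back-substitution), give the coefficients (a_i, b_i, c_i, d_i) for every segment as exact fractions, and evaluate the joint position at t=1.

Δ: Δ0=7/2, Δ1=-2
row 1: diag=10, rhs=-33; c'=3/10, d'=-33/10
back: M1=-33/10
M: M0=0, M1=-33/10, M2=0
seg 0: a=-2, c=M0/2=0, d=(M1−M0)/(6·2)=-11/40, b=Δ0−h0·(2M0+M1)/6=23/5
seg 1: a=5, c=M1/2=-33/20, d=(M2−M1)/(6·3)=11/60, b=Δ1−h1·(2M1+M2)/6=13/10
t_q=1 → seg 0, τ=1; S=-2+23/5·τ+0·τ²+-11/40·τ³=93/40

  seg 0: a=-2 b=23/5 c=0 d=-11/40
  seg 1: a=5 b=13/10 c=-33/20 d=11/60
S(1) = 93/40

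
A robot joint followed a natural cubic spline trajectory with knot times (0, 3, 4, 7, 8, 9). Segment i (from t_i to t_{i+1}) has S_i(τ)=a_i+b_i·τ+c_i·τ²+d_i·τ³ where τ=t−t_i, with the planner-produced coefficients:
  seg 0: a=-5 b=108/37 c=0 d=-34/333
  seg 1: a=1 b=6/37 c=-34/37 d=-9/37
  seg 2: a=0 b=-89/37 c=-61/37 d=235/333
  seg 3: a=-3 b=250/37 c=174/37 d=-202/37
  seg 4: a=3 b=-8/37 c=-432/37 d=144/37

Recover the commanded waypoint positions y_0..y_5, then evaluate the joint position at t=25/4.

y_0=-5 y_1=1 y_2=0 y_3=-3 y_4=3 y_5=-5
S(25/4) = -13545/2368

y_0 = S_0(0) = a_0 = -5
y_1 = S_1(0) = a_1 = 1
y_2 = S_2(0) = a_2 = 0
y_3 = S_3(0) = a_3 = -3
y_4 = S_4(0) = a_4 = 3
y_5 = S_4(1) = -5
t_q=25/4 is in segment 2 (τ=9/4); S_2(τ)=-13545/2368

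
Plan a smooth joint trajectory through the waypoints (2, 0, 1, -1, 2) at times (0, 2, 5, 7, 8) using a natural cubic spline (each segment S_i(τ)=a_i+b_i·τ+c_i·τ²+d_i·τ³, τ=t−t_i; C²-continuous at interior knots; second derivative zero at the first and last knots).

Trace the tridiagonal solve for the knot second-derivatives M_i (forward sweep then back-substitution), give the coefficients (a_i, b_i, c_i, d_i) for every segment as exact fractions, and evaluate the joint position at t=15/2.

  seg 0: a=2 b=-49/33 c=0 d=4/33
  seg 1: a=0 b=-1/33 c=8/11 d=-20/99
  seg 2: a=1 b=-37/33 c=-12/11 d=19/33
  seg 3: a=-1 b=47/33 c=26/11 d=-26/33
S(15/2) = 9/44

Δ: Δ0=-1, Δ1=1/3, Δ2=-1, Δ3=3
row 1: diag=10, rhs=8; c'=3/10, d'=4/5
row 2: denom=10−3·3/10=91/10; d'=(-8−3·4/5)/(91/10)=-8/7
row 3: denom=6−2·20/91=506/91; d'=(24−2·-8/7)/(506/91)=52/11
back: M3=52/11
back: M2=-8/7−20/91·52/11=-24/11
back: M1=4/5−3/10·-24/11=16/11
M: M0=0, M1=16/11, M2=-24/11, M3=52/11, M4=0
seg 0: a=2, c=M0/2=0, d=(M1−M0)/(6·2)=4/33, b=Δ0−h0·(2M0+M1)/6=-49/33
seg 1: a=0, c=M1/2=8/11, d=(M2−M1)/(6·3)=-20/99, b=Δ1−h1·(2M1+M2)/6=-1/33
seg 2: a=1, c=M2/2=-12/11, d=(M3−M2)/(6·2)=19/33, b=Δ2−h2·(2M2+M3)/6=-37/33
seg 3: a=-1, c=M3/2=26/11, d=(M4−M3)/(6·1)=-26/33, b=Δ3−h3·(2M3+M4)/6=47/33
t_q=15/2 → seg 3, τ=1/2; S=-1+47/33·τ+26/11·τ²+-26/33·τ³=9/44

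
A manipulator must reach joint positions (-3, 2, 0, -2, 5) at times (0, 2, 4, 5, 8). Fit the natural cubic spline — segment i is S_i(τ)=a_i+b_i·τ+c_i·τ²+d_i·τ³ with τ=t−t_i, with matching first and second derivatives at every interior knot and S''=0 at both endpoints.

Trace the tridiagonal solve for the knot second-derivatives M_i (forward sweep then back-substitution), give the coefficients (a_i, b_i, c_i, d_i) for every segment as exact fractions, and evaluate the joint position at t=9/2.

  seg 0: a=-3 b=3419/1032 c=0 d=-839/4128
  seg 1: a=2 b=451/516 c=-839/688 d=583/4128
  seg 2: a=0 b=-2383/1032 c=-16/43 d=703/1032
  seg 3: a=-2 b=-521/516 c=575/344 d=-575/3096
S(9/2) = -3199/2752

Δ: Δ0=5/2, Δ1=-1, Δ2=-2, Δ3=7/3
row 1: diag=8, rhs=-21; c'=1/4, d'=-21/8
row 2: denom=6−2·1/4=11/2; d'=(-6−2·-21/8)/(11/2)=-3/22
row 3: denom=8−1·2/11=86/11; d'=(26−1·-3/22)/(86/11)=575/172
back: M3=575/172
back: M2=-3/22−2/11·575/172=-32/43
back: M1=-21/8−1/4·-32/43=-839/344
M: M0=0, M1=-839/344, M2=-32/43, M3=575/172, M4=0
seg 0: a=-3, c=M0/2=0, d=(M1−M0)/(6·2)=-839/4128, b=Δ0−h0·(2M0+M1)/6=3419/1032
seg 1: a=2, c=M1/2=-839/688, d=(M2−M1)/(6·2)=583/4128, b=Δ1−h1·(2M1+M2)/6=451/516
seg 2: a=0, c=M2/2=-16/43, d=(M3−M2)/(6·1)=703/1032, b=Δ2−h2·(2M2+M3)/6=-2383/1032
seg 3: a=-2, c=M3/2=575/344, d=(M4−M3)/(6·3)=-575/3096, b=Δ3−h3·(2M3+M4)/6=-521/516
t_q=9/2 → seg 2, τ=1/2; S=0+-2383/1032·τ+-16/43·τ²+703/1032·τ³=-3199/2752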